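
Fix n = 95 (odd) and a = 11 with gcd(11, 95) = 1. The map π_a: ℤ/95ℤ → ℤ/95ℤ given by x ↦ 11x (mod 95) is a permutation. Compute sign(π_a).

Start at x=26: 26 → 1 → 11 → 26 (one orbit).
π_11 has 35 disjoint cycles with lengths [3, 3, 3, 3, 3, 3, 3, 3, 3, 3, 3, 3, 3, 3, 3, 3, 3, 3, 3, 3, 3, 3, 3, 3, 3, 3, 3, 3, 3, 3, 1, 1, 1, 1, 1] on {0,…,94}.
95 − 35 = 60 transpositions; sign(π) = (−1)^60 = +1.
The Jacobi symbol (11|95) = +1 (Zolotarev) agrees.

+1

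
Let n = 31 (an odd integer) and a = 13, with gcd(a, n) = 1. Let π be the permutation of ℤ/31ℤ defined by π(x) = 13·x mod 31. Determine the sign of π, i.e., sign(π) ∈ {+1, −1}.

Orbit of 25 under x↦13x: [25, 15, 9, 24, 2, 26, 28]… (length divides ord_31(13)).
π_13 has 2 disjoint cycles with lengths [30, 1] on {0,…,30}.
Σ(ℓ_i−1) = 31−2 = 29; sign = (−1)^29 = -1.
Via Zolotarev, sign(π_{13}) = (13|31) = -1.

-1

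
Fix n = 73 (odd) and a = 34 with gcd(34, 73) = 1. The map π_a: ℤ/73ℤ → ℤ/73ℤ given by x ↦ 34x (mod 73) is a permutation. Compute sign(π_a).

-1

Start at x=2: 2 → 68 → 49 → 60 → 69 → 10 → 48 → … (one orbit).
2 cycles of lengths [72, 1].
sign(π) = (−1)^{n − #cycles} = (−1)^{73−2} = (−1)^71 = -1.
Via Zolotarev, sign(π_{34}) = (34|73) = -1.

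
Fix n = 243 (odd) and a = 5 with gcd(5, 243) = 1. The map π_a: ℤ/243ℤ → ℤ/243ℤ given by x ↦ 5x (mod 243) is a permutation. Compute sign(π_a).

-1

Orbit of 233 under x↦5x: [233, 193, 236, 208, 68, 97, 242]… (length divides ord_243(5)).
Cycle type of π: 162 + 54 + 18 + 6 + 2 + 1; total 6 cycles.
n − c = 243 − 6 = 237; sign = (−1)^237 = -1.
Via Zolotarev, sign(π_{5}) = (5|243) = -1.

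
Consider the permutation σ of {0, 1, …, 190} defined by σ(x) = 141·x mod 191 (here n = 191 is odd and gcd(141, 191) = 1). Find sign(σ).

-1

Trace 189: π^k(189) = [189, 100, 157, 172, 186, 59, 106] for k=0..6.
Cycle type of π: 190 + 1; total 2 cycles.
n − c = 191 − 2 = 189; sign = (−1)^189 = -1.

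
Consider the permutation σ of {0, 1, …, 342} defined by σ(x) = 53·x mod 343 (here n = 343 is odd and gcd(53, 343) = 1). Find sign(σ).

+1

Trace 232: π^k(232) = [232, 291, 331, 50, 249, 163, 64] for k=0..6.
The orbit structure of x ↦ 53x mod 343: 7 orbits of sizes [147, 147, 21, 21, 3, 3, 1].
Σ(ℓ_i−1) = 343−7 = 336; sign = (−1)^336 = +1.
The Jacobi symbol (53|343) = +1 (Zolotarev) agrees.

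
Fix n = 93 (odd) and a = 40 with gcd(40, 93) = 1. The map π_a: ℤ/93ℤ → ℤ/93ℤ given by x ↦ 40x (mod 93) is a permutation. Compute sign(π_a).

Orbit of 28 under x↦40x: [28, 4, 67, 76, 64, 49, 7]… (length divides ord_93(40)).
9 cycles of lengths [15, 15, 15, 15, 15, 15, 1, 1, 1].
With 9 cycles on 93 points, sign = (−1)^{93−9} = +1.

+1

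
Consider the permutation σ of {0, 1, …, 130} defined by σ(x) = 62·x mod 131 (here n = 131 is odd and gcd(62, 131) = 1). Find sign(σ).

Trace 1: π^k(1) = [1, 62, 45, 39, 60, 52, 80] for k=0..6.
Decompose π into cycles: lengths [13, 13, 13, 13, 13, 13, 13, 13, 13, 13, 1] (11 cycles, including the fixed point 0).
n − c = 131 − 11 = 120; sign = (−1)^120 = +1.
(62|131)_J = +1 (Zolotarev's lemma cross-check).

+1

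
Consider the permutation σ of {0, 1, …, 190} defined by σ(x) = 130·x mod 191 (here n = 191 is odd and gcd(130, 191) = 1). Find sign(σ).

Orbit of 170 under x↦130x: [170, 135, 169, 5, 77, 78, 17]… (length divides ord_191(130)).
Decompose π into cycles: lengths [95, 95, 1] (3 cycles, including the fixed point 0).
191 − 3 = 188 transpositions; sign(π) = (−1)^188 = +1.
Zolotarev: (130|191) = +1, matching the cycle-count sign.

+1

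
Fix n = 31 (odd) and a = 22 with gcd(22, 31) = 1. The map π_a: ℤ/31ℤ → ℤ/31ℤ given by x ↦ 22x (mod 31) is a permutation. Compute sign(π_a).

-1

Trace 27: π^k(27) = [27, 5, 17, 2, 13, 7, 30] for k=0..6.
2 cycles of lengths [30, 1].
31 − 2 = 29 transpositions; sign(π) = (−1)^29 = -1.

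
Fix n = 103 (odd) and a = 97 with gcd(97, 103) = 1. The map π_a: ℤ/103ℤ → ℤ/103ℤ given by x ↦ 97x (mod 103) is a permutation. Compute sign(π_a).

Trace 29: π^k(29) = [29, 32, 14, 19, 92, 66, 16] for k=0..6.
Cycle type of π: 51×2 + 1; total 3 cycles.
3 cycles on 103: each ℓ→(−1)^(ℓ−1), product (−1)^100 = +1.

+1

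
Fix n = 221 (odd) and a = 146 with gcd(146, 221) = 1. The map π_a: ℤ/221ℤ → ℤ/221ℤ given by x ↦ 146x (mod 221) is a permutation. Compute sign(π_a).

-1

Trace 81: π^k(81) = [81, 113, 144, 29, 35, 27, 185] for k=0..6.
10 cycles of lengths [48, 48, 48, 48, 16, 3, 3, 3, 3, 1].
sign(π) = (−1)^{n − #cycles} = (−1)^{221−10} = (−1)^211 = -1.
Zolotarev: (146|221) = -1, matching the cycle-count sign.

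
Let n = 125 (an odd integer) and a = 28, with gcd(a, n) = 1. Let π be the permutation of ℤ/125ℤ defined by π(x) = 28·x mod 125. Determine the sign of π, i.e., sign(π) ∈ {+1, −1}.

Orbit of 33 under x↦28x: [33, 49, 122, 41, 23, 19, 32]… (length divides ord_125(28)).
4 cycles of lengths [100, 20, 4, 1].
4 cycles on 125: each ℓ→(−1)^(ℓ−1), product (−1)^121 = -1.

-1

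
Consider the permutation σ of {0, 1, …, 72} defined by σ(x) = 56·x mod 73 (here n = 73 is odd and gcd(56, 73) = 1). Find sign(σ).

Trace 10: π^k(10) = [10, 49, 43, 72, 17, 3, 22] for k=0..6.
4 cycles of lengths [24, 24, 24, 1].
4 cycles on 73: each ℓ→(−1)^(ℓ−1), product (−1)^69 = -1.
Zolotarev: (56|73) = -1, matching the cycle-count sign.

-1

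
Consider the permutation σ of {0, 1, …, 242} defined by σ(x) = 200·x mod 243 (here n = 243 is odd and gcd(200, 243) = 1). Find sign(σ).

Trace 26: π^k(26) = [26, 97, 203, 19, 155, 139, 98] for k=0..6.
Cycle type of π: 162 + 54 + 18 + 6 + 2 + 1; total 6 cycles.
243 − 6 = 237 transpositions; sign(π) = (−1)^237 = -1.

-1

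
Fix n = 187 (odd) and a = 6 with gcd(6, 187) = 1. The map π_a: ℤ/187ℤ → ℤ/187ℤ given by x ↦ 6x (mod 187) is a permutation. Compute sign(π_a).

+1

Start at x=65: 65 → 16 → 96 → 15 → 90 → 166 → 61 → … (one orbit).
π_6 has 5 disjoint cycles with lengths [80, 80, 16, 10, 1] on {0,…,186}.
n − c = 187 − 5 = 182; sign = (−1)^182 = +1.
Check: (6/187) = +1 by Zolotarev.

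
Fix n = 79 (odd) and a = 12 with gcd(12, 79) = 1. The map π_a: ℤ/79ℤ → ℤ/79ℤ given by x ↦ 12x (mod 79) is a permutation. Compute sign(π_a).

Trace 71: π^k(71) = [71, 62, 33, 1, 12, 65, 69] for k=0..6.
π_12 has 4 disjoint cycles with lengths [26, 26, 26, 1] on {0,…,78}.
4 cycles on 79: each ℓ→(−1)^(ℓ−1), product (−1)^75 = -1.
(12|79)_J = -1 (Zolotarev's lemma cross-check).

-1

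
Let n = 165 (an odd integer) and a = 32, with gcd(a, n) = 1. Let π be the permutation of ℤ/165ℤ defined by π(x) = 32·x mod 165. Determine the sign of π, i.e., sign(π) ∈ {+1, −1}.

-1

Trace 32: π^k(32) = [32, 34, 98, 1] for k=0..3.
The orbit structure of x ↦ 32x mod 165: 50 orbits of sizes [4, 4, 4, 4, 4, 4, 4, 4, 4, 4, 4, 4, 4, 4, 4, 4, 4, 4, 4, 4, 4, 4, 4, 4, 4, 4, 4, 4, 4, 4, 4, 4, 4, 2, 2, 2, 2, 2, 2, 2, 2, 2, 2, 2, 2, 2, 2, 2, 2, 1].
165 − 50 = 115 transpositions; sign(π) = (−1)^115 = -1.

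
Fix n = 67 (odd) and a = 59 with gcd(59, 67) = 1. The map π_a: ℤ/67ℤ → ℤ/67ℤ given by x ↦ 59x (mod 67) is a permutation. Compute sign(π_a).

Trace 15: π^k(15) = [15, 14, 22, 25, 1, 59, 64] for k=0..6.
π_59 has 7 disjoint cycles with lengths [11, 11, 11, 11, 11, 11, 1] on {0,…,66}.
n − c = 67 − 7 = 60; sign = (−1)^60 = +1.
Check: (59/67) = +1 by Zolotarev.

+1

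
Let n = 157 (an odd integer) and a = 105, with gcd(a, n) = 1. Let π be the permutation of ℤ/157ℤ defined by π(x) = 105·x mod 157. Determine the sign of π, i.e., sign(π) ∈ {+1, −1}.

Start at x=1: 1 → 105 → 35 → 64 → 126 → 42 → 14 → … (one orbit).
Cycle lengths of π_105 on ℤ/157ℤ: [78, 78, 1]; 3 cycles in total.
157 − 3 = 154 transpositions; sign(π) = (−1)^154 = +1.
The Jacobi symbol (105|157) = +1 (Zolotarev) agrees.

+1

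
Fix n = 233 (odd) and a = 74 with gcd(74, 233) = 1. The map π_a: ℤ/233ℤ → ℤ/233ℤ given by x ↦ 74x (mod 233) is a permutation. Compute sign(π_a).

Trace 37: π^k(37) = [37, 175, 135, 204, 184, 102, 92] for k=0..6.
Cycle lengths of π_74 on ℤ/233ℤ: [29, 29, 29, 29, 29, 29, 29, 29, 1]; 9 cycles in total.
233 − 9 = 224 transpositions; sign(π) = (−1)^224 = +1.

+1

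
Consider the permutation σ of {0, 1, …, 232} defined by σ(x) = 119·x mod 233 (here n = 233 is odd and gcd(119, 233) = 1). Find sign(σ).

Start at x=166: 166 → 182 → 222 → 89 → 106 → 32 → 80 → … (one orbit).
Decompose π into cycles: lengths [232, 1] (2 cycles, including the fixed point 0).
2 cycles on 233: each ℓ→(−1)^(ℓ−1), product (−1)^231 = -1.
Via Zolotarev, sign(π_{119}) = (119|233) = -1.

-1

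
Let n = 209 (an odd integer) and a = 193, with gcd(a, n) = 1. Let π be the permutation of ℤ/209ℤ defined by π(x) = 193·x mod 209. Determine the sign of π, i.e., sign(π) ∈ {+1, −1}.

+1

Orbit of 130 under x↦193x: [130, 10, 49, 52, 4, 145, 188]… (length divides ord_209(193)).
The orbit structure of x ↦ 193x mod 209: 5 orbits of sizes [90, 90, 18, 10, 1].
n − c = 209 − 5 = 204; sign = (−1)^204 = +1.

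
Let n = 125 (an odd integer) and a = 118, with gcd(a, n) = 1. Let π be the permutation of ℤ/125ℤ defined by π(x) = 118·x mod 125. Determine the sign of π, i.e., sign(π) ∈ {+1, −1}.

-1

Trace 68: π^k(68) = [68, 24, 82, 51, 18, 124, 7] for k=0..6.
12 cycles of lengths [20, 20, 20, 20, 20, 4, 4, 4, 4, 4, 4, 1].
sign(π) = (−1)^{n − #cycles} = (−1)^{125−12} = (−1)^113 = -1.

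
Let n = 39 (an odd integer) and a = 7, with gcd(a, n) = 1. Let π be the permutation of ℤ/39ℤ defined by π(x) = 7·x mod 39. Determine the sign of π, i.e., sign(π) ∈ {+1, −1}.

-1

Trace 1: π^k(1) = [1, 7, 10, 31, 22, 37, 25] for k=0..6.
6 cycles of lengths [12, 12, 12, 1, 1, 1].
sign(π) = (−1)^{n − #cycles} = (−1)^{39−6} = (−1)^33 = -1.
The Jacobi symbol (7|39) = -1 (Zolotarev) agrees.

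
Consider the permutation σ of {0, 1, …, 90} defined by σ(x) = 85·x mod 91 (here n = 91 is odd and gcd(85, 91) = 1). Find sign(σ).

Orbit of 50 under x↦85x: [50, 64, 71, 29, 8, 43, 15]… (length divides ord_91(85)).
14 cycles of lengths [12, 12, 12, 12, 12, 12, 12, 1, 1, 1, 1, 1, 1, 1].
sign(π) = (−1)^{n − #cycles} = (−1)^{91−14} = (−1)^77 = -1.

-1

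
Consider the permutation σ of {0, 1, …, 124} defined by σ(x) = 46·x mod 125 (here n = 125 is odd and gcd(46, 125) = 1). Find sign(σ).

+1

Trace 61: π^k(61) = [61, 56, 76, 121, 66, 36, 31] for k=0..6.
13 cycles of lengths [25, 25, 25, 25, 5, 5, 5, 5, 1, 1, 1, 1, 1].
n − c = 125 − 13 = 112; sign = (−1)^112 = +1.
Via Zolotarev, sign(π_{46}) = (46|125) = +1.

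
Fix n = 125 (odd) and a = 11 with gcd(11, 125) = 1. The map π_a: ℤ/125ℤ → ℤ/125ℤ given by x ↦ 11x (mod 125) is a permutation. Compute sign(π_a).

Start at x=46: 46 → 6 → 66 → 101 → 111 → 96 → 56 → … (one orbit).
Cycle lengths of π_11 on ℤ/125ℤ: [25, 25, 25, 25, 5, 5, 5, 5, 1, 1, 1, 1, 1]; 13 cycles in total.
Σ(ℓ_i−1) = 125−13 = 112; sign = (−1)^112 = +1.
Via Zolotarev, sign(π_{11}) = (11|125) = +1.

+1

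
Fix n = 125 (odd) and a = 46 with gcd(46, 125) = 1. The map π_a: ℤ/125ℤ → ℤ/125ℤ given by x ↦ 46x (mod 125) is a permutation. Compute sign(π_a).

Trace 86: π^k(86) = [86, 81, 101, 21, 91, 61, 56] for k=0..6.
Cycle lengths of π_46 on ℤ/125ℤ: [25, 25, 25, 25, 5, 5, 5, 5, 1, 1, 1, 1, 1]; 13 cycles in total.
n − c = 125 − 13 = 112; sign = (−1)^112 = +1.

+1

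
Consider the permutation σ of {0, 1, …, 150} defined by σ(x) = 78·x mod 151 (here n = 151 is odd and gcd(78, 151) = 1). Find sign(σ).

Start at x=9: 9 → 98 → 94 → 84 → 59 → 72 → 29 → … (one orbit).
Cycle lengths of π_78 on ℤ/151ℤ: [25, 25, 25, 25, 25, 25, 1]; 7 cycles in total.
n − c = 151 − 7 = 144; sign = (−1)^144 = +1.

+1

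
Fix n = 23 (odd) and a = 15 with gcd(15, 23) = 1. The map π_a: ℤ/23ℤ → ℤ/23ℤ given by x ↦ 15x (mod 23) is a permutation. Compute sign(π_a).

-1

Trace 4: π^k(4) = [4, 14, 3, 22, 8, 5, 6] for k=0..6.
Cycle lengths of π_15 on ℤ/23ℤ: [22, 1]; 2 cycles in total.
sign(π) = (−1)^{n − #cycles} = (−1)^{23−2} = (−1)^21 = -1.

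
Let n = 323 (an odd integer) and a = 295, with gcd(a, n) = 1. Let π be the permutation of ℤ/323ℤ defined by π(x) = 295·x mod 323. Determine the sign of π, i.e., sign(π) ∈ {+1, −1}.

Trace 231: π^k(231) = [231, 315, 224, 188, 227, 104, 318] for k=0..6.
Cycle type of π: 144×2 + 18 + 16 + 1; total 5 cycles.
n − c = 323 − 5 = 318; sign = (−1)^318 = +1.
The Jacobi symbol (295|323) = +1 (Zolotarev) agrees.

+1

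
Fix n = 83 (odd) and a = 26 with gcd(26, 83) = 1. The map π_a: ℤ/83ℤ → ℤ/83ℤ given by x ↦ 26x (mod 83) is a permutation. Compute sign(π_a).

Start at x=23: 23 → 17 → 27 → 38 → 75 → 41 → 70 → … (one orbit).
The orbit structure of x ↦ 26x mod 83: 3 orbits of sizes [41, 41, 1].
sign(π) = (−1)^{n − #cycles} = (−1)^{83−3} = (−1)^80 = +1.
Zolotarev: (26|83) = +1, matching the cycle-count sign.

+1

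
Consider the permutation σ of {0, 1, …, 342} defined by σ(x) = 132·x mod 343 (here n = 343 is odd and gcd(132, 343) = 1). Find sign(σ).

Orbit of 300 under x↦132x: [300, 155, 223, 281, 48, 162, 118]… (length divides ord_343(132)).
Decompose π into cycles: lengths [98, 98, 98, 14, 14, 14, 2, 2, 2, 1] (10 cycles, including the fixed point 0).
Σ(ℓ_i−1) = 343−10 = 333; sign = (−1)^333 = -1.
Zolotarev: (132|343) = -1, matching the cycle-count sign.

-1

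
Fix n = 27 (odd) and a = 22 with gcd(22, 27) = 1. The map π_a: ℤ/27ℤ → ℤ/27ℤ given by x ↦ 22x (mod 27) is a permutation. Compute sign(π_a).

Orbit of 25 under x↦22x: [25, 10, 4, 7, 19, 13, 16]… (length divides ord_27(22)).
The orbit structure of x ↦ 22x mod 27: 7 orbits of sizes [9, 9, 3, 3, 1, 1, 1].
Σ(ℓ_i−1) = 27−7 = 20; sign = (−1)^20 = +1.

+1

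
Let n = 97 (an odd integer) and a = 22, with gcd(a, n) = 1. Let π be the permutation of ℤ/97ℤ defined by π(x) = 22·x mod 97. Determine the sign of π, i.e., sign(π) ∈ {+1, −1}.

Trace 22: π^k(22) = [22, 96, 75, 1] for k=0..3.
25 cycles of lengths [4, 4, 4, 4, 4, 4, 4, 4, 4, 4, 4, 4, 4, 4, 4, 4, 4, 4, 4, 4, 4, 4, 4, 4, 1].
Σ(ℓ_i−1) = 97−25 = 72; sign = (−1)^72 = +1.
The Jacobi symbol (22|97) = +1 (Zolotarev) agrees.

+1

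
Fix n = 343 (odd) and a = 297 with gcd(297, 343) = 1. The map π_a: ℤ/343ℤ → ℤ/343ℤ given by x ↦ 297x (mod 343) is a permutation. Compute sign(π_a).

Start at x=23: 23 → 314 → 305 → 33 → 197 → 199 → 107 → … (one orbit).
Cycle type of π: 294 + 42 + 6 + 1; total 4 cycles.
With 4 cycles on 343 points, sign = (−1)^{343−4} = -1.
Zolotarev: (297|343) = -1, matching the cycle-count sign.

-1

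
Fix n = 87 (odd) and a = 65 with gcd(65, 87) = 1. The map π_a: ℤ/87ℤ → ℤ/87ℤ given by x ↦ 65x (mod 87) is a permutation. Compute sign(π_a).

-1

Trace 25: π^k(25) = [25, 59, 7, 20, 82, 23, 16] for k=0..6.
π_65 has 10 disjoint cycles with lengths [14, 14, 14, 14, 7, 7, 7, 7, 2, 1] on {0,…,86}.
n − c = 87 − 10 = 77; sign = (−1)^77 = -1.
Zolotarev: (65|87) = -1, matching the cycle-count sign.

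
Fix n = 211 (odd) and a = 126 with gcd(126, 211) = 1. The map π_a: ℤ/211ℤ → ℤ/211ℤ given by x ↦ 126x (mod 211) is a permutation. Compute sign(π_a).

Orbit of 6 under x↦126x: [6, 123, 95, 154, 203, 47, 14]… (length divides ord_211(126)).
The orbit structure of x ↦ 126x mod 211: 3 orbits of sizes [105, 105, 1].
sign(π) = (−1)^{n − #cycles} = (−1)^{211−3} = (−1)^208 = +1.
Via Zolotarev, sign(π_{126}) = (126|211) = +1.

+1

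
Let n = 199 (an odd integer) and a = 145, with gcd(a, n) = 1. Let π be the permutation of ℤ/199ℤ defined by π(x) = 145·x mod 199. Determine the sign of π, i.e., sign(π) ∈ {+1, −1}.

+1

Orbit of 132 under x↦145x: [132, 36, 46, 103, 10, 57, 106]… (length divides ord_199(145)).
3 cycles of lengths [99, 99, 1].
n − c = 199 − 3 = 196; sign = (−1)^196 = +1.
Zolotarev: (145|199) = +1, matching the cycle-count sign.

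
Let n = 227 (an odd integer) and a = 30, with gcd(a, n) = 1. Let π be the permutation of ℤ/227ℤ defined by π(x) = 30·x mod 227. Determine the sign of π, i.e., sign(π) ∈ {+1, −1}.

Trace 27: π^k(27) = [27, 129, 11, 103, 139, 84, 23] for k=0..6.
Cycle type of π: 113×2 + 1; total 3 cycles.
Σ(ℓ_i−1) = 227−3 = 224; sign = (−1)^224 = +1.

+1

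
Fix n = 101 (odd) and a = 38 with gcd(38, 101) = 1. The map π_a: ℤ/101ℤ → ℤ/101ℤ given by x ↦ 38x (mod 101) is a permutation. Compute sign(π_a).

-1

Trace 42: π^k(42) = [42, 81, 48, 6, 26, 79, 73] for k=0..6.
Decompose π into cycles: lengths [100, 1] (2 cycles, including the fixed point 0).
2 cycles on 101: each ℓ→(−1)^(ℓ−1), product (−1)^99 = -1.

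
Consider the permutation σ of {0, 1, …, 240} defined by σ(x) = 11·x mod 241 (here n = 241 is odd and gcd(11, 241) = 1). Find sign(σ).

Start at x=126: 126 → 181 → 63 → 211 → 152 → 226 → 76 → … (one orbit).
Cycle lengths of π_11 on ℤ/241ℤ: [48, 48, 48, 48, 48, 1]; 6 cycles in total.
With 6 cycles on 241 points, sign = (−1)^{241−6} = -1.
Via Zolotarev, sign(π_{11}) = (11|241) = -1.

-1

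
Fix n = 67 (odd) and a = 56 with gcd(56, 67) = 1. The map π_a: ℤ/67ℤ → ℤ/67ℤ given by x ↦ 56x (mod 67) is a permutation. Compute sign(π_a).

Orbit of 35 under x↦56x: [35, 17, 14, 47, 19, 59, 21]… (length divides ord_67(56)).
Cycle lengths of π_56 on ℤ/67ℤ: [33, 33, 1]; 3 cycles in total.
Σ(ℓ_i−1) = 67−3 = 64; sign = (−1)^64 = +1.
Check: (56/67) = +1 by Zolotarev.

+1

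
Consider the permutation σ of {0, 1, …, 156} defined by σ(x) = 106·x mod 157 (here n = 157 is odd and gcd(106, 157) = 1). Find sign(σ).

Orbit of 9 under x↦106x: [9, 12, 16, 126, 11, 67, 37]… (length divides ord_157(106)).
Cycle type of π: 39×4 + 1; total 5 cycles.
5 cycles on 157: each ℓ→(−1)^(ℓ−1), product (−1)^152 = +1.
The Jacobi symbol (106|157) = +1 (Zolotarev) agrees.

+1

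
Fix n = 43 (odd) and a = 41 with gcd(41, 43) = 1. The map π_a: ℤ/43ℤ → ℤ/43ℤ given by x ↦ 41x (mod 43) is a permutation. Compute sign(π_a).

+1

Start at x=21: 21 → 1 → 41 → 4 → 35 → 16 → 11 → 21 (one orbit).
π_41 has 7 disjoint cycles with lengths [7, 7, 7, 7, 7, 7, 1] on {0,…,42}.
n − c = 43 − 7 = 36; sign = (−1)^36 = +1.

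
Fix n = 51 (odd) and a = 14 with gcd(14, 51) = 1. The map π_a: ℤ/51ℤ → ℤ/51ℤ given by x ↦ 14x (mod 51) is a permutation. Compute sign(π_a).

+1

Orbit of 13 under x↦14x: [13, 29, 49, 23, 16, 20, 25]… (length divides ord_51(14)).
Cycle lengths of π_14 on ℤ/51ℤ: [16, 16, 16, 2, 1]; 5 cycles in total.
n − c = 51 − 5 = 46; sign = (−1)^46 = +1.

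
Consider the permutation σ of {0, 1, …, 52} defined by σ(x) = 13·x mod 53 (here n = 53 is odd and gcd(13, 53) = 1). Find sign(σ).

+1

Orbit of 46 under x↦13x: [46, 15, 36, 44, 42, 16, 49]… (length divides ord_53(13)).
Cycle type of π: 13×4 + 1; total 5 cycles.
Σ(ℓ_i−1) = 53−5 = 48; sign = (−1)^48 = +1.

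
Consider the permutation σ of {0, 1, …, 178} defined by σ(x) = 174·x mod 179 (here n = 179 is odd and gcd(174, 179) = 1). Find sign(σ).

-1

Orbit of 124 under x↦174x: [124, 96, 57, 73, 172, 35, 4]… (length divides ord_179(174)).
Cycle type of π: 178 + 1; total 2 cycles.
n − c = 179 − 2 = 177; sign = (−1)^177 = -1.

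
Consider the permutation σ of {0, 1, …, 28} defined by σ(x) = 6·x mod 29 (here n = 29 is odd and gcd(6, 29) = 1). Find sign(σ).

Trace 7: π^k(7) = [7, 13, 20, 4, 24, 28, 23] for k=0..6.
Cycle lengths of π_6 on ℤ/29ℤ: [14, 14, 1]; 3 cycles in total.
3 cycles on 29: each ℓ→(−1)^(ℓ−1), product (−1)^26 = +1.

+1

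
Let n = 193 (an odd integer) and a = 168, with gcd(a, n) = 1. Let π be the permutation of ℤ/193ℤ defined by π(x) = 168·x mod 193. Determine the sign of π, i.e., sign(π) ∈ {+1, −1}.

Orbit of 101 under x↦168x: [101, 177, 14, 36, 65, 112, 95]… (length divides ord_193(168)).
Cycle type of π: 96×2 + 1; total 3 cycles.
sign(π) = (−1)^{n − #cycles} = (−1)^{193−3} = (−1)^190 = +1.

+1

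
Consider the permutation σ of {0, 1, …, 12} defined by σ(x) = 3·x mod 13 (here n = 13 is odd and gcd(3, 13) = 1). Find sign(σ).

+1

Trace 1: π^k(1) = [1, 3, 9] for k=0..2.
5 cycles of lengths [3, 3, 3, 3, 1].
With 5 cycles on 13 points, sign = (−1)^{13−5} = +1.
Via Zolotarev, sign(π_{3}) = (3|13) = +1.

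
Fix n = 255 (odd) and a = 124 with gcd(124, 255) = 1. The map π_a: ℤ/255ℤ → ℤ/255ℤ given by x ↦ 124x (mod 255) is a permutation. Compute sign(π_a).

-1

Start at x=109: 109 → 1 → 124 → 76 → 244 → 166 → 184 → … (one orbit).
Decompose π into cycles: lengths [16, 16, 16, 16, 16, 16, 16, 16, 16, 16, 16, 16, 16, 16, 16, 2, 2, 2, 2, 2, 2, 1, 1, 1] (24 cycles, including the fixed point 0).
Σ(ℓ_i−1) = 255−24 = 231; sign = (−1)^231 = -1.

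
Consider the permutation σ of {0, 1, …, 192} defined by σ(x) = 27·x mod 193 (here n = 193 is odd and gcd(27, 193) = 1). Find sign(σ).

+1

Orbit of 50 under x↦27x: [50, 192, 166, 43, 3, 81, 64]… (length divides ord_193(27)).
Cycle lengths of π_27 on ℤ/193ℤ: [16, 16, 16, 16, 16, 16, 16, 16, 16, 16, 16, 16, 1]; 13 cycles in total.
Σ(ℓ_i−1) = 193−13 = 180; sign = (−1)^180 = +1.
Check: (27/193) = +1 by Zolotarev.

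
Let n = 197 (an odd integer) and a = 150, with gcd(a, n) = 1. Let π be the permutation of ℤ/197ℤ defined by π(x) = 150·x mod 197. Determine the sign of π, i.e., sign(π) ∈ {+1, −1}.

+1

Trace 90: π^k(90) = [90, 104, 37, 34, 175, 49, 61] for k=0..6.
π_150 has 5 disjoint cycles with lengths [49, 49, 49, 49, 1] on {0,…,196}.
With 5 cycles on 197 points, sign = (−1)^{197−5} = +1.
Zolotarev: (150|197) = +1, matching the cycle-count sign.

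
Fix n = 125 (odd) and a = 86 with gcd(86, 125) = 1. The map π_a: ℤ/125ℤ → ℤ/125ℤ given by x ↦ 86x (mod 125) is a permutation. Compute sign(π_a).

Orbit of 116 under x↦86x: [116, 101, 61, 121, 31, 41, 26]… (length divides ord_125(86)).
The orbit structure of x ↦ 86x mod 125: 13 orbits of sizes [25, 25, 25, 25, 5, 5, 5, 5, 1, 1, 1, 1, 1].
With 13 cycles on 125 points, sign = (−1)^{125−13} = +1.

+1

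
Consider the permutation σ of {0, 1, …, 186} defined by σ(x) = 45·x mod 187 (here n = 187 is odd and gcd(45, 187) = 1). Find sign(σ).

Orbit of 111 under x↦45x: [111, 133, 1, 45, 155, 56, 89]… (length divides ord_187(45)).
Decompose π into cycles: lengths [16, 16, 16, 16, 16, 16, 16, 16, 16, 16, 16, 1, 1, 1, 1, 1, 1, 1, 1, 1, 1, 1] (22 cycles, including the fixed point 0).
187 − 22 = 165 transpositions; sign(π) = (−1)^165 = -1.
The Jacobi symbol (45|187) = -1 (Zolotarev) agrees.

-1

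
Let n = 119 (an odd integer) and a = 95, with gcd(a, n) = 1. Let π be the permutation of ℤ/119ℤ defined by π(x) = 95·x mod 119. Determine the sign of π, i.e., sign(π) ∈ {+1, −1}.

-1

Trace 25: π^k(25) = [25, 114, 1, 95, 100, 99, 4] for k=0..6.
Cycle lengths of π_95 on ℤ/119ℤ: [48, 48, 16, 3, 3, 1]; 6 cycles in total.
With 6 cycles on 119 points, sign = (−1)^{119−6} = -1.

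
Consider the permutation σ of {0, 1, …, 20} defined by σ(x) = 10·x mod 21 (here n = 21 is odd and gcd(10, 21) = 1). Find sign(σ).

Start at x=13: 13 → 4 → 19 → 1 → 10 → 16 → 13 (one orbit).
Decompose π into cycles: lengths [6, 6, 6, 1, 1, 1] (6 cycles, including the fixed point 0).
Σ(ℓ_i−1) = 21−6 = 15; sign = (−1)^15 = -1.

-1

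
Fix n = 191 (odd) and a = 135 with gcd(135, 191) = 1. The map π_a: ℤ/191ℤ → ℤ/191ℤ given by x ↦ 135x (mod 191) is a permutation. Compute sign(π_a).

+1

Start at x=156: 156 → 50 → 65 → 180 → 43 → 75 → 2 → … (one orbit).
Cycle type of π: 95×2 + 1; total 3 cycles.
With 3 cycles on 191 points, sign = (−1)^{191−3} = +1.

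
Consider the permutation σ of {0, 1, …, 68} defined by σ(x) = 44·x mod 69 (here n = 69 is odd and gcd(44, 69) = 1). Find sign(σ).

+1

Start at x=4: 4 → 38 → 16 → 14 → 64 → 56 → 49 → … (one orbit).
Cycle lengths of π_44 on ℤ/69ℤ: [22, 22, 22, 2, 1]; 5 cycles in total.
With 5 cycles on 69 points, sign = (−1)^{69−5} = +1.
(44|69)_J = +1 (Zolotarev's lemma cross-check).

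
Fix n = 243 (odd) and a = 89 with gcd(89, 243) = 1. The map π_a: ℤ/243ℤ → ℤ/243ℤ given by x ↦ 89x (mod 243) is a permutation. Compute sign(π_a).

-1

Orbit of 188 under x↦89x: [188, 208, 44, 28, 62, 172, 242]… (length divides ord_243(89)).
Cycle lengths of π_89 on ℤ/243ℤ: [54, 54, 54, 18, 18, 18, 6, 6, 6, 2, 2, 2, 2, 1]; 14 cycles in total.
sign(π) = (−1)^{n − #cycles} = (−1)^{243−14} = (−1)^229 = -1.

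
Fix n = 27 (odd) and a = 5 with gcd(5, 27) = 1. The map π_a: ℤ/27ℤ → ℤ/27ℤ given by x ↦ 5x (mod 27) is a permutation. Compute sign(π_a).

-1

Start at x=1: 1 → 5 → 25 → 17 → 4 → 20 → 19 → … (one orbit).
Cycle type of π: 18 + 6 + 2 + 1; total 4 cycles.
n − c = 27 − 4 = 23; sign = (−1)^23 = -1.
Zolotarev: (5|27) = -1, matching the cycle-count sign.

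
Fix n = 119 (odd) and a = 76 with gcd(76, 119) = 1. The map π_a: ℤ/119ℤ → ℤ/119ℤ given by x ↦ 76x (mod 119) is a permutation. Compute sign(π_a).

-1

Start at x=106: 106 → 83 → 1 → 76 → 64 → 104 → 50 → … (one orbit).
18 cycles of lengths [8, 8, 8, 8, 8, 8, 8, 8, 8, 8, 8, 8, 8, 8, 2, 2, 2, 1].
With 18 cycles on 119 points, sign = (−1)^{119−18} = -1.
Via Zolotarev, sign(π_{76}) = (76|119) = -1.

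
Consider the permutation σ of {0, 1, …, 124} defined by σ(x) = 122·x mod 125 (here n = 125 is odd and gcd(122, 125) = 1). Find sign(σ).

-1

Orbit of 59 under x↦122x: [59, 73, 31, 32, 29, 38, 11]… (length divides ord_125(122)).
The orbit structure of x ↦ 122x mod 125: 4 orbits of sizes [100, 20, 4, 1].
n − c = 125 − 4 = 121; sign = (−1)^121 = -1.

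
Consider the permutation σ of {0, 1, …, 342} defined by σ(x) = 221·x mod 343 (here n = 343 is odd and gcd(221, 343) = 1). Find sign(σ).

Orbit of 190 under x↦221x: [190, 144, 268, 232, 165, 107, 323]… (length divides ord_343(221)).
Decompose π into cycles: lengths [147, 147, 21, 21, 3, 3, 1] (7 cycles, including the fixed point 0).
343 − 7 = 336 transpositions; sign(π) = (−1)^336 = +1.
Via Zolotarev, sign(π_{221}) = (221|343) = +1.

+1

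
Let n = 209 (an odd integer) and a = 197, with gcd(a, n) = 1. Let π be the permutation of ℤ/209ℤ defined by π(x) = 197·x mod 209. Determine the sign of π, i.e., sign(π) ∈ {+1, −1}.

-1

Start at x=45: 45 → 87 → 1 → 197 → 144 → 153 → 45 (one orbit).
Decompose π into cycles: lengths [6, 6, 6, 6, 6, 6, 6, 6, 6, 6, 6, 6, 6, 6, 6, 6, 6, 6, 6, 6, 6, 6, 6, 6, 6, 6, 6, 6, 6, 6, 3, 3, 3, 3, 3, 3, 2, 2, 2, 2, 2, 1] (42 cycles, including the fixed point 0).
209 − 42 = 167 transpositions; sign(π) = (−1)^167 = -1.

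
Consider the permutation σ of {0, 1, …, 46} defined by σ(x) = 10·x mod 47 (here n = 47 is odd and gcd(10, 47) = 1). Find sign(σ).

Trace 38: π^k(38) = [38, 4, 40, 24, 5, 3, 30] for k=0..6.
Decompose π into cycles: lengths [46, 1] (2 cycles, including the fixed point 0).
Σ(ℓ_i−1) = 47−2 = 45; sign = (−1)^45 = -1.

-1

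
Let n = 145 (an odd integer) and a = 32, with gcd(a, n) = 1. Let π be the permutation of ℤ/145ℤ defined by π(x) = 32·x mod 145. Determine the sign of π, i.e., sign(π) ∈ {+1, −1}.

Orbit of 8 under x↦32x: [8, 111, 72, 129, 68, 1, 32]… (length divides ord_145(32)).
Decompose π into cycles: lengths [28, 28, 28, 28, 28, 4, 1] (7 cycles, including the fixed point 0).
145 − 7 = 138 transpositions; sign(π) = (−1)^138 = +1.
Via Zolotarev, sign(π_{32}) = (32|145) = +1.

+1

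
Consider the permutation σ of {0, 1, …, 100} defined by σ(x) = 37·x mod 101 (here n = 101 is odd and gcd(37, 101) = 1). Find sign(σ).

+1

Start at x=5: 5 → 84 → 78 → 58 → 25 → 16 → 87 → … (one orbit).
5 cycles of lengths [25, 25, 25, 25, 1].
Σ(ℓ_i−1) = 101−5 = 96; sign = (−1)^96 = +1.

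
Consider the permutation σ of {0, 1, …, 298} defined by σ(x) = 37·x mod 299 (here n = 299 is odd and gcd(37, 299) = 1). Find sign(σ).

Orbit of 289 under x↦37x: [289, 228, 64, 275, 9, 34, 62]… (length divides ord_299(37)).
5 cycles of lengths [132, 132, 22, 12, 1].
Σ(ℓ_i−1) = 299−5 = 294; sign = (−1)^294 = +1.

+1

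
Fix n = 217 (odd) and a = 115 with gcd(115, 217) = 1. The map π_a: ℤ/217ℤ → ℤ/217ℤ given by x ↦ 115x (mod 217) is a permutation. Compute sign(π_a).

+1

Orbit of 1 under x↦115x: [1, 115, 205, 139, 144, 68, 8]… (length divides ord_217(115)).
The orbit structure of x ↦ 115x mod 217: 9 orbits of sizes [30, 30, 30, 30, 30, 30, 30, 6, 1].
sign(π) = (−1)^{n − #cycles} = (−1)^{217−9} = (−1)^208 = +1.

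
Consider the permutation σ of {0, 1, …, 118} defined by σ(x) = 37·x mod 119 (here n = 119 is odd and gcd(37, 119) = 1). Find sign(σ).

Orbit of 109 under x↦37x: [109, 106, 114, 53, 57, 86, 88]… (length divides ord_119(37)).
π_37 has 6 disjoint cycles with lengths [48, 48, 16, 3, 3, 1] on {0,…,118}.
With 6 cycles on 119 points, sign = (−1)^{119−6} = -1.
The Jacobi symbol (37|119) = -1 (Zolotarev) agrees.

-1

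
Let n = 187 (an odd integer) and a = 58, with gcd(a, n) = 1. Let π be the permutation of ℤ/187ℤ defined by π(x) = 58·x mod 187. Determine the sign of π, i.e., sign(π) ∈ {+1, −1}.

Trace 115: π^k(115) = [115, 125, 144, 124, 86, 126, 15] for k=0..6.
Cycle type of π: 80×2 + 16 + 5×2 + 1; total 6 cycles.
n − c = 187 − 6 = 181; sign = (−1)^181 = -1.
Check: (58/187) = -1 by Zolotarev.

-1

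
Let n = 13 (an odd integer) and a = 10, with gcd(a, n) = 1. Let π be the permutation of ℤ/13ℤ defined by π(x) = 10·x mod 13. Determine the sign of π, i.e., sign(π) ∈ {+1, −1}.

+1

Orbit of 4 under x↦10x: [4, 1, 10, 9, 12, 3]… (length divides ord_13(10)).
Cycle lengths of π_10 on ℤ/13ℤ: [6, 6, 1]; 3 cycles in total.
n − c = 13 − 3 = 10; sign = (−1)^10 = +1.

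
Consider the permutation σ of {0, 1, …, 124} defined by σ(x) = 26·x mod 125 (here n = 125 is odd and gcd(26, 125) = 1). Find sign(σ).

+1

Start at x=26: 26 → 51 → 76 → 101 → 1 → 26 (one orbit).
Cycle lengths of π_26 on ℤ/125ℤ: [5, 5, 5, 5, 5, 5, 5, 5, 5, 5, 5, 5, 5, 5, 5, 5, 5, 5, 5, 5, 1, 1, 1, 1, 1, 1, 1, 1, 1, 1, 1, 1, 1, 1, 1, 1, 1, 1, 1, 1, 1, 1, 1, 1, 1]; 45 cycles in total.
sign(π) = (−1)^{n − #cycles} = (−1)^{125−45} = (−1)^80 = +1.
Via Zolotarev, sign(π_{26}) = (26|125) = +1.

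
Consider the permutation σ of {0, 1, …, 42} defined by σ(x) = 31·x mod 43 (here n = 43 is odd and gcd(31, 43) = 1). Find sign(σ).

+1

Orbit of 38 under x↦31x: [38, 17, 11, 40, 36, 41, 24]… (length divides ord_43(31)).
Cycle type of π: 21×2 + 1; total 3 cycles.
n − c = 43 − 3 = 40; sign = (−1)^40 = +1.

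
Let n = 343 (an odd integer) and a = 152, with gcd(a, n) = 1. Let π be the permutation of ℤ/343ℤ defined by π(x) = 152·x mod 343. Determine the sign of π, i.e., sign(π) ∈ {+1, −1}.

-1

Trace 144: π^k(144) = [144, 279, 219, 17, 183, 33, 214] for k=0..6.
π_152 has 4 disjoint cycles with lengths [294, 42, 6, 1] on {0,…,342}.
sign(π) = (−1)^{n − #cycles} = (−1)^{343−4} = (−1)^339 = -1.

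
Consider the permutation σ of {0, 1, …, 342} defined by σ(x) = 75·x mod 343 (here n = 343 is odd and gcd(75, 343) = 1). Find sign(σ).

Trace 220: π^k(220) = [220, 36, 299, 130, 146, 317, 108] for k=0..6.
Cycle type of π: 294 + 42 + 6 + 1; total 4 cycles.
With 4 cycles on 343 points, sign = (−1)^{343−4} = -1.

-1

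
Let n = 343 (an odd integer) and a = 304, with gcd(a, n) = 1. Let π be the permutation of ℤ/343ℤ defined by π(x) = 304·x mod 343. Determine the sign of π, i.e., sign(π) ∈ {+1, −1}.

-1

Trace 129: π^k(129) = [129, 114, 13, 179, 222, 260, 150] for k=0..6.
The orbit structure of x ↦ 304x mod 343: 4 orbits of sizes [294, 42, 6, 1].
n − c = 343 − 4 = 339; sign = (−1)^339 = -1.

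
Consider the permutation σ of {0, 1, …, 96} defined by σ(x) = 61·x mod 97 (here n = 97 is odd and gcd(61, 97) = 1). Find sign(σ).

+1

Orbit of 35 under x↦61x: [35, 1, 61]… (length divides ord_97(61)).
Cycle type of π: 3×32 + 1; total 33 cycles.
With 33 cycles on 97 points, sign = (−1)^{97−33} = +1.
Check: (61/97) = +1 by Zolotarev.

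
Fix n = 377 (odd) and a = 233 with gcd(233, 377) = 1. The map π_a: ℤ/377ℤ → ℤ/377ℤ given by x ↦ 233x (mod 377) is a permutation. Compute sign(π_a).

+1

Trace 233: π^k(233) = [233, 1] for k=0..1.
Cycle type of π: 2×174 + 1×29; total 203 cycles.
377 − 203 = 174 transpositions; sign(π) = (−1)^174 = +1.
(233|377)_J = +1 (Zolotarev's lemma cross-check).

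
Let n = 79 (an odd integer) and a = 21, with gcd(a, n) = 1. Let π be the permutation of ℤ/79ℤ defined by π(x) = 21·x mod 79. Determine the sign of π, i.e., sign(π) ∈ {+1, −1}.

Start at x=67: 67 → 64 → 1 → 21 → 46 → 18 → 62 → … (one orbit).
7 cycles of lengths [13, 13, 13, 13, 13, 13, 1].
sign(π) = (−1)^{n − #cycles} = (−1)^{79−7} = (−1)^72 = +1.

+1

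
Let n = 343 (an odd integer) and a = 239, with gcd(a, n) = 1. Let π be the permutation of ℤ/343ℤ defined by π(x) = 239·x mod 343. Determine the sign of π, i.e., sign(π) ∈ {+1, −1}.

Orbit of 85 under x↦239x: [85, 78, 120, 211, 8, 197, 92]… (length divides ord_343(239)).
Cycle lengths of π_239 on ℤ/343ℤ: [49, 49, 49, 49, 49, 49, 7, 7, 7, 7, 7, 7, 1, 1, 1, 1, 1, 1, 1]; 19 cycles in total.
Σ(ℓ_i−1) = 343−19 = 324; sign = (−1)^324 = +1.

+1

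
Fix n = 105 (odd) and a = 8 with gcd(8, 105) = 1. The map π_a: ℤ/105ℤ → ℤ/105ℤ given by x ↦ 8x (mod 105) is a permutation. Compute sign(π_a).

+1

Start at x=92: 92 → 1 → 8 → 64 → 92 (one orbit).
Cycle type of π: 4×21 + 2×7 + 1×7; total 35 cycles.
35 cycles on 105: each ℓ→(−1)^(ℓ−1), product (−1)^70 = +1.
The Jacobi symbol (8|105) = +1 (Zolotarev) agrees.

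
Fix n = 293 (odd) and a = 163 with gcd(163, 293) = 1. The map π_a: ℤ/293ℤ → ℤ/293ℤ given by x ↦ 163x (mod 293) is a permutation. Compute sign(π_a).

Orbit of 230 under x↦163x: [230, 279, 62, 144, 32, 235, 215]… (length divides ord_293(163)).
Decompose π into cycles: lengths [292, 1] (2 cycles, including the fixed point 0).
Σ(ℓ_i−1) = 293−2 = 291; sign = (−1)^291 = -1.

-1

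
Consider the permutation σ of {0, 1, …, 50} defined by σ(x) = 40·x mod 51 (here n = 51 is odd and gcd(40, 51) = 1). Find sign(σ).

Orbit of 4 under x↦40x: [4, 7, 25, 31, 16, 28, 49]… (length divides ord_51(40)).
The orbit structure of x ↦ 40x mod 51: 6 orbits of sizes [16, 16, 16, 1, 1, 1].
51 − 6 = 45 transpositions; sign(π) = (−1)^45 = -1.
The Jacobi symbol (40|51) = -1 (Zolotarev) agrees.

-1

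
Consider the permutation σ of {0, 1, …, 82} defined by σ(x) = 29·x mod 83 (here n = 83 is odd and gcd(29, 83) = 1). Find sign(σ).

+1

Orbit of 81 under x↦29x: [81, 25, 61, 26, 7, 37, 77]… (length divides ord_83(29)).
The orbit structure of x ↦ 29x mod 83: 3 orbits of sizes [41, 41, 1].
sign(π) = (−1)^{n − #cycles} = (−1)^{83−3} = (−1)^80 = +1.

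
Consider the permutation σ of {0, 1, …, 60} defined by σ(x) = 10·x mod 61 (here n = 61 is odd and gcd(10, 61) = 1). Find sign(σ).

-1

Trace 5: π^k(5) = [5, 50, 12, 59, 41, 44, 13] for k=0..6.
2 cycles of lengths [60, 1].
With 2 cycles on 61 points, sign = (−1)^{61−2} = -1.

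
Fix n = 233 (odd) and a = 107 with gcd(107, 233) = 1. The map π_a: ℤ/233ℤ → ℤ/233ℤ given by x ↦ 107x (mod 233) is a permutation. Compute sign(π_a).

+1

Orbit of 159 under x↦107x: [159, 4, 195, 128, 182, 135, 232]… (length divides ord_233(107)).
5 cycles of lengths [58, 58, 58, 58, 1].
5 cycles on 233: each ℓ→(−1)^(ℓ−1), product (−1)^228 = +1.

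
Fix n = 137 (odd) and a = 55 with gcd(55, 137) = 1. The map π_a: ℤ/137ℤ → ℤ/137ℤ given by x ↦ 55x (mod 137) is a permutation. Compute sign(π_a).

-1

Start at x=1: 1 → 55 → 11 → 57 → 121 → 79 → 98 → … (one orbit).
The orbit structure of x ↦ 55x mod 137: 2 orbits of sizes [136, 1].
n − c = 137 − 2 = 135; sign = (−1)^135 = -1.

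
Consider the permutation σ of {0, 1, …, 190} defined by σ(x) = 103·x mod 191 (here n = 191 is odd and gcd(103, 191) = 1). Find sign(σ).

+1

Orbit of 52 under x↦103x: [52, 8, 60, 68, 128, 5, 133]… (length divides ord_191(103)).
π_103 has 3 disjoint cycles with lengths [95, 95, 1] on {0,…,190}.
3 cycles on 191: each ℓ→(−1)^(ℓ−1), product (−1)^188 = +1.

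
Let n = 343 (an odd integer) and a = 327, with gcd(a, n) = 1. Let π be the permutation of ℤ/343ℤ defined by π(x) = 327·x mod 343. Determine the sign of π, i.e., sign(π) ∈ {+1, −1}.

Start at x=165: 165 → 104 → 51 → 213 → 22 → 334 → 144 → … (one orbit).
Cycle lengths of π_327 on ℤ/343ℤ: [294, 42, 6, 1]; 4 cycles in total.
n − c = 343 − 4 = 339; sign = (−1)^339 = -1.
Zolotarev: (327|343) = -1, matching the cycle-count sign.

-1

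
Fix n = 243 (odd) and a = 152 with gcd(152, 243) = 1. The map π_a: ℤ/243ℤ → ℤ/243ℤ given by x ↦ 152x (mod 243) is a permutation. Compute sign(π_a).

-1

Trace 10: π^k(10) = [10, 62, 190, 206, 208, 26, 64] for k=0..6.
Decompose π into cycles: lengths [54, 54, 54, 18, 18, 18, 6, 6, 6, 2, 2, 2, 2, 1] (14 cycles, including the fixed point 0).
Σ(ℓ_i−1) = 243−14 = 229; sign = (−1)^229 = -1.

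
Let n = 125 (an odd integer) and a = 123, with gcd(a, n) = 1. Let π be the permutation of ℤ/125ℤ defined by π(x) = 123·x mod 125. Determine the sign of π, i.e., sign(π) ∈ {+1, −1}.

Orbit of 92 under x↦123x: [92, 66, 118, 14, 97, 56, 13]… (length divides ord_125(123)).
4 cycles of lengths [100, 20, 4, 1].
125 − 4 = 121 transpositions; sign(π) = (−1)^121 = -1.
Check: (123/125) = -1 by Zolotarev.

-1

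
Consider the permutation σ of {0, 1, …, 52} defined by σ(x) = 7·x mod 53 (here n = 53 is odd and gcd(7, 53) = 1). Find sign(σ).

Start at x=47: 47 → 11 → 24 → 9 → 10 → 17 → 13 → … (one orbit).
π_7 has 3 disjoint cycles with lengths [26, 26, 1] on {0,…,52}.
53 − 3 = 50 transpositions; sign(π) = (−1)^50 = +1.
Via Zolotarev, sign(π_{7}) = (7|53) = +1.

+1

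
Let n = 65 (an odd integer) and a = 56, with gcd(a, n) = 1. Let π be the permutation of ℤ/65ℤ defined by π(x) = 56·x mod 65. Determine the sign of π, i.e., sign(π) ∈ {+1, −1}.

Orbit of 16 under x↦56x: [16, 51, 61, 36, 1, 56]… (length divides ord_65(56)).
The orbit structure of x ↦ 56x mod 65: 15 orbits of sizes [6, 6, 6, 6, 6, 6, 6, 6, 6, 6, 1, 1, 1, 1, 1].
Σ(ℓ_i−1) = 65−15 = 50; sign = (−1)^50 = +1.

+1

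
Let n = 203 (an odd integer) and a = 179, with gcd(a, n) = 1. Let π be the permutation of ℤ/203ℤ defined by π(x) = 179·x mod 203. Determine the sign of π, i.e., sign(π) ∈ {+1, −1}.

+1

Orbit of 71 under x↦179x: [71, 123, 93, 1, 179, 170, 183]… (length divides ord_203(179)).
Cycle type of π: 42×4 + 14×2 + 3×2 + 1; total 9 cycles.
Σ(ℓ_i−1) = 203−9 = 194; sign = (−1)^194 = +1.
Check: (179/203) = +1 by Zolotarev.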